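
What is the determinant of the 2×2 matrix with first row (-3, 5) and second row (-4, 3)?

11

det = (-3)·3 − 5·(-4) = -9 − (-20) = 11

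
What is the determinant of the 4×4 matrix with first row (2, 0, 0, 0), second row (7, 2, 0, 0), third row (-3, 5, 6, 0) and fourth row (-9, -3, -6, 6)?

144

The matrix is lower triangular, so the determinant is the product of the diagonal entries:
det = (2) · (2) · (6) · (6) = 144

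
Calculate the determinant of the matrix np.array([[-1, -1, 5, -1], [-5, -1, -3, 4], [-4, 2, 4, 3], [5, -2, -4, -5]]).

130

Expand along row 1:
  + (-1) · M_11   where M_11 = det([-1 -3 4; 2 4 3; -2 -4 -5]) = -4
  − (-1) · M_12   where M_12 = det([-5 -3 4; -4 4 3; 5 -4 -5]) = 39
  + (5) · M_13   where M_13 = det([-5 -1 4; -4 2 3; 5 -2 -5]) = 17
  − (-1) · M_14   where M_14 = det([-5 -1 -3; -4 2 4; 5 -2 -4]) = 2
det = (+1)·(-1)·(-4) + (-1)·(-1)·(39) + (+1)·(5)·(17) + (-1)·(-1)·(2) = 130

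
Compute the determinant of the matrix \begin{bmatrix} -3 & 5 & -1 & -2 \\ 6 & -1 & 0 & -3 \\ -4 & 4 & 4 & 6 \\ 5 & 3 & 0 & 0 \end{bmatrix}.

Expand along row 4 (it has 2 zeros):
  − (5) · M_41   where M_41 = det([5 -1 -2; -1 0 -3; 4 4 6]) = 74
  + (3) · M_42   where M_42 = det([-3 -1 -2; 6 0 -3; -4 4 6]) = -60
det = (-1)·(5)·(74) + (+1)·(3)·(-60) = -550

-550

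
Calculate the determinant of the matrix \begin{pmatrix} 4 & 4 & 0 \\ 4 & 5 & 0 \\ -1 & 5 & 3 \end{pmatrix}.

12

Expand along column 3:
  + 3 · |4 4; 4 5| = 3·(20 − 16) = 12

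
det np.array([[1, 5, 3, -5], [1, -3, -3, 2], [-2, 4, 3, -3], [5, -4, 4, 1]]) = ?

Expand along row 1:
  + (1) · M_11   where M_11 = det([-3 -3 2; 4 3 -3; -4 4 1]) = -13
  − (5) · M_12   where M_12 = det([1 -3 2; -2 3 -3; 5 4 1]) = 8
  + (3) · M_13   where M_13 = det([1 -3 2; -2 4 -3; 5 -4 1]) = 7
  − (-5) · M_14   where M_14 = det([1 -3 -3; -2 4 3; 5 -4 4]) = -5
det = (+1)·(1)·(-13) + (-1)·(5)·(8) + (+1)·(3)·(7) + (-1)·(-5)·(-5) = -57

-57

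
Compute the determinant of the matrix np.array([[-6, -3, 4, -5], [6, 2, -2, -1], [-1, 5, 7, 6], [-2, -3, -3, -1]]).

Expand along row 1:
  + (-6) · M_11   where M_11 = det([2 -2 -1; 5 7 6; -3 -3 -1]) = 42
  − (-3) · M_12   where M_12 = det([6 -2 -1; -1 7 6; -2 -3 -1]) = 75
  + (4) · M_13   where M_13 = det([6 2 -1; -1 5 6; -2 -3 -1]) = 39
  − (-5) · M_14   where M_14 = det([6 2 -2; -1 5 7; -2 -3 -3]) = -24
det = (+1)·(-6)·(42) + (-1)·(-3)·(75) + (+1)·(4)·(39) + (-1)·(-5)·(-24) = 9

The determinant is 9.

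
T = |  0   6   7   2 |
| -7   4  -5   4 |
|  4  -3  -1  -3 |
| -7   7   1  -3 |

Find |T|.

Expand along row 1 (it has 1 zero):
  − (6) · M_12   where M_12 = det([-7 -5 4; 4 -1 -3; -7 1 -3]) = -219
  + (7) · M_13   where M_13 = det([-7 4 4; 4 -3 -3; -7 7 -3]) = -50
  − (2) · M_14   where M_14 = det([-7 4 -5; 4 -3 -1; -7 7 1]) = -51
det = (-1)·(6)·(-219) + (+1)·(7)·(-50) + (-1)·(2)·(-51) = 1066

1066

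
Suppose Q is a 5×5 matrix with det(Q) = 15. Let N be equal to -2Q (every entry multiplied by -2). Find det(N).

-480

For a 5×5 matrix, det(-2Q) = (-2)^5·det(Q) = -32·det(Q).
det(N) = (-32)·(15) = -480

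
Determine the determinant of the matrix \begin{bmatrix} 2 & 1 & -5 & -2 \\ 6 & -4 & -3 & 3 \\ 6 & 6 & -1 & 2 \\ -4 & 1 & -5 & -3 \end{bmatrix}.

-794

Expand along row 1:
  + (2) · M_11   where M_11 = det([-4 -3 3; 6 -1 2; 1 -5 -3]) = -199
  − (1) · M_12   where M_12 = det([6 -3 3; 6 -1 2; -4 -5 -3]) = -54
  + (-5) · M_13   where M_13 = det([6 -4 3; 6 6 2; -4 1 -3]) = -70
  − (-2) · M_14   where M_14 = det([6 -4 -3; 6 6 -1; -4 1 -5]) = -400
det = (+1)·(2)·(-199) + (-1)·(1)·(-54) + (+1)·(-5)·(-70) + (-1)·(-2)·(-400) = -794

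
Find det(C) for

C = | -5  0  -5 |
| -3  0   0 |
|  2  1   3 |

Expand along row 2:
  − (-3) · |0 -5; 1 3| = −(-3)·(0 − (-5)) = 15

The determinant is 15.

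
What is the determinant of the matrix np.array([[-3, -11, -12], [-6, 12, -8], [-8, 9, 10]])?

Expand along row 1:
  + (-3) · |12 -8; 9 10| = (-3)·(120 − (-72)) = -576
  − (-11) · |-6 -8; -8 10| = −(-11)·(-60 − 64) = -1364
  + (-12) · |-6 12; -8 9| = (-12)·(-54 − (-96)) = -504
Sum: (-576) + (-1364) + (-504) = -2444

-2444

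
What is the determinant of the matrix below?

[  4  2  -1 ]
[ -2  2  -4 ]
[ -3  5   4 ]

156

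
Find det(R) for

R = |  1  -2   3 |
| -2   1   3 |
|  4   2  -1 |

The determinant is -51.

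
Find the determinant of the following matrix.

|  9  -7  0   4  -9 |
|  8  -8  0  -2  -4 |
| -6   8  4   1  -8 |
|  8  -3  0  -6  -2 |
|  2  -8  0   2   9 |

13624

Expand along column 3 (it has 4 zeros):
  + (4) · M_33   where M_33 = det([9 -7 4 -9; 8 -8 -2 -4; 8 -3 -6 -2; 2 -8 2 9]) = 3406
det = (+1)·(4)·(3406) = 13624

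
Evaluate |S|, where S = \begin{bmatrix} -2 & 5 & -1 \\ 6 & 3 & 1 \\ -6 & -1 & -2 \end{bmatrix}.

|S| = 28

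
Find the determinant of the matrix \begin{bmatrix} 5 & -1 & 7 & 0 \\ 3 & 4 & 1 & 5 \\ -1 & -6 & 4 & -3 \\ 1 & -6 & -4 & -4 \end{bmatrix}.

Expand along row 1 (it has 1 zero):
  + (5) · M_11   where M_11 = det([4 1 5; -6 4 -3; -6 -4 -4]) = 122
  − (-1) · M_12   where M_12 = det([3 1 5; -1 4 -3; 1 -4 -4]) = -91
  + (7) · M_13   where M_13 = det([3 4 5; -1 -6 -3; 1 -6 -4]) = 50
det = (+1)·(5)·(122) + (-1)·(-1)·(-91) + (+1)·(7)·(50) = 869

869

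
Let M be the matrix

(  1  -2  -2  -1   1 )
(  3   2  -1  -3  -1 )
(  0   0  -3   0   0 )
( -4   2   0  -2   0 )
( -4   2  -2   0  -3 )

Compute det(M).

Expand along row 3 (it has 4 zeros):
  + (-3) · M_33   where M_33 = det([1 -2 -1 1; 3 2 -3 -1; -4 2 -2 0; -4 2 0 -3]) = 128
det = (+1)·(-3)·(128) = -384

|M| = -384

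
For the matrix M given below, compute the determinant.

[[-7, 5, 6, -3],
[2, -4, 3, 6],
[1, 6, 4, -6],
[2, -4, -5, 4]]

|M| = 390

Expand along row 1:
  + (-7) · M_11   where M_11 = det([-4 3 6; 6 4 -6; -4 -5 4]) = -28
  − (5) · M_12   where M_12 = det([2 3 6; 1 4 -6; 2 -5 4]) = -154
  + (6) · M_13   where M_13 = det([2 -4 6; 1 6 -6; 2 -4 4]) = -32
  − (-3) · M_14   where M_14 = det([2 -4 3; 1 6 4; 2 -4 -5]) = -128
det = (+1)·(-7)·(-28) + (-1)·(5)·(-154) + (+1)·(6)·(-32) + (-1)·(-3)·(-128) = 390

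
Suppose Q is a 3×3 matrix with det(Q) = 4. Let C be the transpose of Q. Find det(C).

det(Qᵀ) = det(Q).
det(C) = (1)·(4) = 4

|C| = 4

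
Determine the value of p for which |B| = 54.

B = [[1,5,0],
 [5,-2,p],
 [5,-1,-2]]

p = 0

Expanding along the row containing p, det(B) is linear in p: det(B) = (26)·p + (54).
Set (26)·p + (54) = 54  ⇒  (26)·p = 0  ⇒  p = 0.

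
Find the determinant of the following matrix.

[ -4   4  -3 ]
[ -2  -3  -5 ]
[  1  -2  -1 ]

Expand along row 1:
  + (-4) · |-3 -5; -2 -1| = (-4)·(3 − 10) = 28
  − 4 · |-2 -5; 1 -1| = −4·(2 − (-5)) = -28
  + (-3) · |-2 -3; 1 -2| = (-3)·(4 − (-3)) = -21
Sum: (28) + (-28) + (-21) = -21

-21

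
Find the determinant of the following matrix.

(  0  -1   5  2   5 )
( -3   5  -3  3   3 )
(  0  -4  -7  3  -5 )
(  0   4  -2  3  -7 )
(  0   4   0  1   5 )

Expand along column 1 (it has 4 zeros):
  − (-3) · M_21   where M_21 = det([-1 5 2 5; -4 -7 3 -5; 4 -2 3 -7; 4 0 1 5]) = 1866
det = (-1)·(-3)·(1866) = 5598

5598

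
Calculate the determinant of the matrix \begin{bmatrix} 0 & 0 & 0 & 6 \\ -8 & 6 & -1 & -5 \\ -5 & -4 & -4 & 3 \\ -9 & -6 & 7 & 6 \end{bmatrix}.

-5088

Expand along row 1 (it has 3 zeros):
  − (6) · M_14   where M_14 = det([-8 6 -1; -5 -4 -4; -9 -6 7]) = 848
det = (-1)·(6)·(848) = -5088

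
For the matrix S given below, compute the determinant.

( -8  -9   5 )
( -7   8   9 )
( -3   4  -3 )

The determinant is 892.

Expand along row 1:
  + (-8) · |8 9; 4 -3| = (-8)·(-24 − 36) = 480
  − (-9) · |-7 9; -3 -3| = −(-9)·(21 − (-27)) = 432
  + 5 · |-7 8; -3 4| = 5·(-28 − (-24)) = -20
Sum: (480) + (432) + (-20) = 892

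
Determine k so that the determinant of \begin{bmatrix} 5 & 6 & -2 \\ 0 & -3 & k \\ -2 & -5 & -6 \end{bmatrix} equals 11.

Expanding along the column containing k, det(B) is linear in k: det(B) = (13)·k + (102).
Set (13)·k + (102) = 11  ⇒  (13)·k = -91  ⇒  k = -7.

-7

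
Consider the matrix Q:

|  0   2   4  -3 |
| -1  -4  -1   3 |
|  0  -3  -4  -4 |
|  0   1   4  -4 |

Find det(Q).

24

Expand along column 1 (it has 3 zeros):
  − (-1) · M_21   where M_21 = det([2 4 -3; -3 -4 -4; 1 4 -4]) = 24
det = (-1)·(-1)·(24) = 24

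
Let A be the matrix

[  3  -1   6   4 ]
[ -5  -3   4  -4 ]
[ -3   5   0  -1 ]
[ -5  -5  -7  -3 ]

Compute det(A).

Expand along row 3 (it has 1 zero):
  + (-3) · M_31   where M_31 = det([-1 6 4; -3 4 -4; -5 -7 -3]) = 270
  − (5) · M_32   where M_32 = det([3 6 4; -5 4 -4; -5 -7 -3]) = 130
  − (-1) · M_34   where M_34 = det([3 -1 6; -5 -3 4; -5 -5 -7]) = 238
det = (+1)·(-3)·(270) + (-1)·(5)·(130) + (-1)·(-1)·(238) = -1222

-1222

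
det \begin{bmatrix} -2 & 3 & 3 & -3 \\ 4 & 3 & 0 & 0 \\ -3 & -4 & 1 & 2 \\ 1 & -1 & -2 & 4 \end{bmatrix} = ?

Expand along row 2 (it has 2 zeros):
  − (4) · M_21   where M_21 = det([3 3 -3; -4 1 2; -1 -2 4]) = 39
  + (3) · M_22   where M_22 = det([-2 3 -3; -3 1 2; 1 -2 4]) = 11
det = (-1)·(4)·(39) + (+1)·(3)·(11) = -123

-123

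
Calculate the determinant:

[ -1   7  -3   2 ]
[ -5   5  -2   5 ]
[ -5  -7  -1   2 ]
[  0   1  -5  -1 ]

Expand along row 4 (it has 1 zero):
  + (1) · M_42   where M_42 = det([-1 -3 2; -5 -2 5; -5 -1 2]) = 34
  − (-5) · M_43   where M_43 = det([-1 7 2; -5 5 5; -5 -7 2]) = -30
  + (-1) · M_44   where M_44 = det([-1 7 -3; -5 5 -2; -5 -7 -1]) = -126
det = (+1)·(1)·(34) + (-1)·(-5)·(-30) + (+1)·(-1)·(-126) = 10

10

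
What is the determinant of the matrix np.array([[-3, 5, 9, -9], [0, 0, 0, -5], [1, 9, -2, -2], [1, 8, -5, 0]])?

The determinant is -465.

Expand along row 2 (it has 3 zeros):
  + (-5) · M_24   where M_24 = det([-3 5 9; 1 9 -2; 1 8 -5]) = 93
det = (+1)·(-5)·(93) = -465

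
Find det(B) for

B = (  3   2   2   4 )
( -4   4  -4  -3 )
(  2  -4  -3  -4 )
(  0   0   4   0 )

|B| = 384

Expand along row 4 (it has 3 zeros):
  − (4) · M_43   where M_43 = det([3 2 4; -4 4 -3; 2 -4 -4]) = -96
det = (-1)·(4)·(-96) = 384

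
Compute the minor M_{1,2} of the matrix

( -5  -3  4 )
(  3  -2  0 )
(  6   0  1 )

Delete row 1 and column 2; the remaining 2×2 submatrix is [3 0; 6 1].
Its determinant is 3·1 − 0·6 = 3.

3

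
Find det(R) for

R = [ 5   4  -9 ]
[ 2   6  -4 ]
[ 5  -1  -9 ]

|R| = -10

Expand along row 1:
  + 5 · |6 -4; -1 -9| = 5·(-54 − 4) = -290
  − 4 · |2 -4; 5 -9| = −4·(-18 − (-20)) = -8
  + (-9) · |2 6; 5 -1| = (-9)·(-2 − 30) = 288
Sum: (-290) + (-8) + (288) = -10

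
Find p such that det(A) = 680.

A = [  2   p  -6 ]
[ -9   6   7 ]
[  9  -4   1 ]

7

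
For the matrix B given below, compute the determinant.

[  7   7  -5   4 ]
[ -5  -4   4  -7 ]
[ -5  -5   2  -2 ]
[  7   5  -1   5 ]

Expand along row 1:
  + (7) · M_11   where M_11 = det([-4 4 -7; -5 2 -2; 5 -1 5]) = 63
  − (7) · M_12   where M_12 = det([-5 4 -7; -5 2 -2; 7 -1 5]) = 67
  + (-5) · M_13   where M_13 = det([-5 -4 -7; -5 -5 -2; 7 5 5]) = -39
  − (4) · M_14   where M_14 = det([-5 -4 4; -5 -5 2; 7 5 -1]) = 29
det = (+1)·(7)·(63) + (-1)·(7)·(67) + (+1)·(-5)·(-39) + (-1)·(4)·(29) = 51

51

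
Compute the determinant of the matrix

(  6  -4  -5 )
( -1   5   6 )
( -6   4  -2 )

-182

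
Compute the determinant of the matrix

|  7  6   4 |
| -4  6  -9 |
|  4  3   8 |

Expand along column 1:
  + 7 · |6 -9; 3 8| = 7·(48 − (-27)) = 525
  − (-4) · |6 4; 3 8| = −(-4)·(48 − 12) = 144
  + 4 · |6 4; 6 -9| = 4·(-54 − 24) = -312
Sum: (525) + (144) + (-312) = 357

The determinant is 357.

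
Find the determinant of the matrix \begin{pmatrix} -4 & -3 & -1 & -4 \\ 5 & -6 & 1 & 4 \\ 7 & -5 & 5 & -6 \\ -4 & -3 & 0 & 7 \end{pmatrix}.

The determinant is 1973.

Expand along row 4 (it has 1 zero):
  − (-4) · M_41   where M_41 = det([-3 -1 -4; -6 1 4; -5 5 -6]) = 234
  + (-3) · M_42   where M_42 = det([-4 -1 -4; 5 1 4; 7 5 -6]) = -26
  + (7) · M_44   where M_44 = det([-4 -3 -1; 5 -6 1; 7 -5 5]) = 137
det = (-1)·(-4)·(234) + (+1)·(-3)·(-26) + (+1)·(7)·(137) = 1973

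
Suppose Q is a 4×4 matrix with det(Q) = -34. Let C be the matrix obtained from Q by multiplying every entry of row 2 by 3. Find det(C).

Scaling one row by 3 multiplies the determinant by 3.
det(C) = (3)·(-34) = -102

det(C) = -102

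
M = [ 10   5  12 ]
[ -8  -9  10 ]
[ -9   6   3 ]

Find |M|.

Expand along column 1:
  + 10 · |-9 10; 6 3| = 10·(-27 − 60) = -870
  − (-8) · |5 12; 6 3| = −(-8)·(15 − 72) = -456
  + (-9) · |5 12; -9 10| = (-9)·(50 − (-108)) = -1422
Sum: (-870) + (-456) + (-1422) = -2748

|M| = -2748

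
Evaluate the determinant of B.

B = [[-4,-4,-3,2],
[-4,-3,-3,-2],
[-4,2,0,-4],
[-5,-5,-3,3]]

Expand along row 3 (it has 1 zero):
  + (-4) · M_31   where M_31 = det([-4 -3 2; -3 -3 -2; -5 -3 3]) = -9
  − (2) · M_32   where M_32 = det([-4 -3 2; -4 -3 -2; -5 -3 3]) = -12
  − (-4) · M_34   where M_34 = det([-4 -4 -3; -4 -3 -3; -5 -5 -3]) = -3
det = (+1)·(-4)·(-9) + (-1)·(2)·(-12) + (-1)·(-4)·(-3) = 48

det(B) = 48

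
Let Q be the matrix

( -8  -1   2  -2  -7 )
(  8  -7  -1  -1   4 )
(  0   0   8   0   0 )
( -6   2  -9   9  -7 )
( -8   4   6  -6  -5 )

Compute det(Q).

Expand along row 3 (it has 4 zeros):
  + (8) · M_33   where M_33 = det([-8 -1 -2 -7; 8 -7 -1 4; -6 2 9 -7; -8 4 -6 -5]) = -970
det = (+1)·(8)·(-970) = -7760

-7760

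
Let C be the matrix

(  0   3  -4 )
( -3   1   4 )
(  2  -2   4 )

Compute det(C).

Expand along row 1:
  − 3 · |-3 4; 2 4| = −3·(-12 − 8) = 60
  + (-4) · |-3 1; 2 -2| = (-4)·(6 − 2) = -16
Sum: (60) + (-16) = 44

|C| = 44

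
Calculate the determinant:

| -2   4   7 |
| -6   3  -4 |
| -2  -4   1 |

292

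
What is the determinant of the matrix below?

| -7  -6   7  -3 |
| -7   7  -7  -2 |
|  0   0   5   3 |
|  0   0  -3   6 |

The determinant is -3549.

The matrix is block upper-triangular with a 2×2 block and a 2×2 block on the diagonal, so its determinant equals the product of the determinants of the diagonal blocks.
det of the 2×2 block = -91
det of the 2×2 block = 39
det = (-91)·(39) = -3549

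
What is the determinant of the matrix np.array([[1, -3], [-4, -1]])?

-13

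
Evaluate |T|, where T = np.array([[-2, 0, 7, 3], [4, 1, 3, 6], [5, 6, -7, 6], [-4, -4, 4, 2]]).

Expand along row 1 (it has 1 zero):
  + (-2) · M_11   where M_11 = det([1 3 6; 6 -7 6; -4 4 2]) = -170
  + (7) · M_13   where M_13 = det([4 1 6; 5 6 6; -4 -4 2]) = 134
  − (3) · M_14   where M_14 = det([4 1 3; 5 6 -7; -4 -4 4]) = 4
det = (+1)·(-2)·(-170) + (+1)·(7)·(134) + (-1)·(3)·(4) = 1266

det(T) = 1266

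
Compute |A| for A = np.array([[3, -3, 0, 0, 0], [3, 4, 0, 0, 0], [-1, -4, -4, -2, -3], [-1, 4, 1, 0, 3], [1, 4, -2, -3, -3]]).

A is block lower-triangular with a 2×2 block and a 3×3 block on the diagonal, so its determinant equals the product of the determinants of the diagonal blocks.
det of the 2×2 block = 21
det of the 3×3 block = -21
det = (21)·(-21) = -441

-441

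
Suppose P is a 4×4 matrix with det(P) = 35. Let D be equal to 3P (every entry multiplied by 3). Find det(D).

For a 4×4 matrix, det(3P) = 3^4·det(P) = 81·det(P).
det(D) = (81)·(35) = 2835

2835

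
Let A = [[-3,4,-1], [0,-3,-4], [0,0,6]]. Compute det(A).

A is upper triangular, so det(A) is the product of the diagonal entries:
det = (-3) · (-3) · (6) = 54

The determinant is 54.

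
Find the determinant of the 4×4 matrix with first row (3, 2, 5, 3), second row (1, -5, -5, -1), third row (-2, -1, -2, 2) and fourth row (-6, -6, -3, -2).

542

Expand along row 1:
  + (3) · M_11   where M_11 = det([-5 -5 -1; -1 -2 2; -6 -3 -2]) = 29
  − (2) · M_12   where M_12 = det([1 -5 -1; -2 -2 2; -6 -3 -2]) = 96
  + (5) · M_13   where M_13 = det([1 -5 -1; -2 -1 2; -6 -6 -2]) = 88
  − (3) · M_14   where M_14 = det([1 -5 -5; -2 -1 -2; -6 -6 -3]) = -69
det = (+1)·(3)·(29) + (-1)·(2)·(96) + (+1)·(5)·(88) + (-1)·(3)·(-69) = 542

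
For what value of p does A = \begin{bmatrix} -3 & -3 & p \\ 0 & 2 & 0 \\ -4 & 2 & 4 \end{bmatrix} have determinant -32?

-1

Expanding along the column containing p, det(A) is linear in p: det(A) = (8)·p + (-24).
Set (8)·p + (-24) = -32  ⇒  (8)·p = -8  ⇒  p = -1.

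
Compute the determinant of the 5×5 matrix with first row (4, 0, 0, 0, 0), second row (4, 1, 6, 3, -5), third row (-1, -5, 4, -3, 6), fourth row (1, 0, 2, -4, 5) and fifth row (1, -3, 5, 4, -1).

Expand along row 1 (it has 4 zeros):
  + (4) · M_11   where M_11 = det([1 6 3 -5; -5 4 -3 6; 0 2 -4 5; -3 5 4 -1]) = -512
det = (+1)·(4)·(-512) = -2048

-2048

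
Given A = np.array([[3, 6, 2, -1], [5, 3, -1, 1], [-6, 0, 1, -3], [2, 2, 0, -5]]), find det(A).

Expand along row 3 (it has 1 zero):
  + (-6) · M_31   where M_31 = det([6 2 -1; 3 -1 1; 2 0 -5]) = 62
  + (1) · M_33   where M_33 = det([3 6 -1; 5 3 1; 2 2 -5]) = 107
  − (-3) · M_34   where M_34 = det([3 6 2; 5 3 -1; 2 2 0]) = 2
det = (+1)·(-6)·(62) + (+1)·(1)·(107) + (-1)·(-3)·(2) = -259

The determinant is -259.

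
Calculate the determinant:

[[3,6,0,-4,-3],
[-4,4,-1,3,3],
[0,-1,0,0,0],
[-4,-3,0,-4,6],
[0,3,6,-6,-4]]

Expand along row 3 (it has 4 zeros):
  − (-1) · M_32   where M_32 = det([3 0 -4 -3; -4 -1 3 3; -4 0 -4 6; 0 6 -6 -4]) = -400
det = (-1)·(-1)·(-400) = -400

-400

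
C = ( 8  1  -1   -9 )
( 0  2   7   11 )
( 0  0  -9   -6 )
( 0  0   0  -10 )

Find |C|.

1440

C is upper triangular, so det(C) is the product of the diagonal entries:
det = (8) · (2) · (-9) · (-10) = 1440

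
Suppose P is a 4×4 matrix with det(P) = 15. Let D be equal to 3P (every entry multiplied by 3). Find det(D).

For a 4×4 matrix, det(3P) = 3^4·det(P) = 81·det(P).
det(D) = (81)·(15) = 1215

|D| = 1215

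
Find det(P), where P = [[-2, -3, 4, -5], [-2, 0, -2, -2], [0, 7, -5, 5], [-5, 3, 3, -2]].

Expand along row 2 (it has 1 zero):
  − (-2) · M_21   where M_21 = det([-3 4 -5; 7 -5 5; 3 3 -2]) = -49
  − (-2) · M_23   where M_23 = det([-2 -3 -5; 0 7 5; -5 3 -2]) = -42
  + (-2) · M_24   where M_24 = det([-2 -3 4; 0 7 -5; -5 3 3]) = -7
det = (-1)·(-2)·(-49) + (-1)·(-2)·(-42) + (+1)·(-2)·(-7) = -168

The determinant is -168.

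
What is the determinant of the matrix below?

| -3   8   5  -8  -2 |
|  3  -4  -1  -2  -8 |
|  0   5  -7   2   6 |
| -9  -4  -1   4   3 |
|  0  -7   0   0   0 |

Expand along row 5 (it has 4 zeros):
  − (-7) · M_52   where M_52 = det([-3 5 -8 -2; 3 -1 -2 -8; 0 -7 2 6; -9 -1 4 3]) = -4110
det = (-1)·(-7)·(-4110) = -28770

-28770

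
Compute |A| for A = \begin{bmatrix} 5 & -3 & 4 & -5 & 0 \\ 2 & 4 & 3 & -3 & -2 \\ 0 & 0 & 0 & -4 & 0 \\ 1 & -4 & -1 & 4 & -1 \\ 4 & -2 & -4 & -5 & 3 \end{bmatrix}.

Expand along row 3 (it has 4 zeros):
  − (-4) · M_34   where M_34 = det([5 -3 4 0; 2 4 3 -2; 1 -4 -1 -1; 4 -2 -4 3]) = -511
det = (-1)·(-4)·(-511) = -2044

The determinant is -2044.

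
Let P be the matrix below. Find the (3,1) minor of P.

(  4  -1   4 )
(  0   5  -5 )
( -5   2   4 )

Delete row 3 and column 1; the remaining 2×2 submatrix is [-1 4; 5 -5].
Its determinant is (-1)·(-5) − 4·5 = -15.

-15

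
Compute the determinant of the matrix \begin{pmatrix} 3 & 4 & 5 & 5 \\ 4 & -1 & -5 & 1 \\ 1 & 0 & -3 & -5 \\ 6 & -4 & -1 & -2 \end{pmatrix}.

The determinant is -1208.

Expand along row 3 (it has 1 zero):
  + (1) · M_31   where M_31 = det([4 5 5; -1 -5 1; -4 -1 -2]) = -81
  + (-3) · M_33   where M_33 = det([3 4 5; 4 -1 1; 6 -4 -2]) = 24
  − (-5) · M_34   where M_34 = det([3 4 5; 4 -1 -5; 6 -4 -1]) = -211
det = (+1)·(1)·(-81) + (+1)·(-3)·(24) + (-1)·(-5)·(-211) = -1208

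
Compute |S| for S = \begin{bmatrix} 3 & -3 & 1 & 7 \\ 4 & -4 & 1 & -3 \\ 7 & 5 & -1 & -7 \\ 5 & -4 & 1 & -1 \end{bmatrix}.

Expand along row 1:
  + (3) · M_11   where M_11 = det([-4 1 -3; 5 -1 -7; -4 1 -1]) = -2
  − (-3) · M_12   where M_12 = det([4 1 -3; 7 -1 -7; 5 1 -1]) = -32
  + (1) · M_13   where M_13 = det([4 -4 -3; 7 5 -7; 5 -4 -1]) = 139
  − (7) · M_14   where M_14 = det([4 -4 1; 7 5 -1; 5 -4 1]) = -1
det = (+1)·(3)·(-2) + (-1)·(-3)·(-32) + (+1)·(1)·(139) + (-1)·(7)·(-1) = 44

The determinant is 44.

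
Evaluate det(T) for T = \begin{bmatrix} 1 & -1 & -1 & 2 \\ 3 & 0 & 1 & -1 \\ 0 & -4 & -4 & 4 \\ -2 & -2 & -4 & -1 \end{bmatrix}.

Expand along row 2 (it has 1 zero):
  − (3) · M_21   where M_21 = det([-1 -1 2; -4 -4 4; -2 -4 -1]) = 8
  − (1) · M_23   where M_23 = det([1 -1 2; 0 -4 4; -2 -2 -1]) = 4
  + (-1) · M_24   where M_24 = det([1 -1 -1; 0 -4 -4; -2 -2 -4]) = 8
det = (-1)·(3)·(8) + (-1)·(1)·(4) + (+1)·(-1)·(8) = -36

The determinant is -36.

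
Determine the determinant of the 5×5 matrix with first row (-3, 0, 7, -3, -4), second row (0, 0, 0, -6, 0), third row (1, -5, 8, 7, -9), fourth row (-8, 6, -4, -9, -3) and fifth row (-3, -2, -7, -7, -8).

7848

Expand along row 2 (it has 4 zeros):
  + (-6) · M_24   where M_24 = det([-3 0 7 -4; 1 -5 8 -9; -8 6 -4 -3; -3 -2 -7 -8]) = -1308
det = (+1)·(-6)·(-1308) = 7848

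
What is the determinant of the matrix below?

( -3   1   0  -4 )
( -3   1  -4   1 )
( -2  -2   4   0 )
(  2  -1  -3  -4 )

The determinant is -364.

Expand along row 1 (it has 1 zero):
  + (-3) · M_11   where M_11 = det([1 -4 1; -2 4 0; -1 -3 -4]) = 26
  − (1) · M_12   where M_12 = det([-3 -4 1; -2 4 0; 2 -3 -4]) = 78
  − (-4) · M_14   where M_14 = det([-3 1 -4; -2 -2 4; 2 -1 -3]) = -52
det = (+1)·(-3)·(26) + (-1)·(1)·(78) + (-1)·(-4)·(-52) = -364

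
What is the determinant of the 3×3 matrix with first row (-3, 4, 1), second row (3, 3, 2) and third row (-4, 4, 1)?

Expand along column 1:
  + (-3) · |3 2; 4 1| = (-3)·(3 − 8) = 15
  − 3 · |4 1; 4 1| = −3·(4 − 4) = 0
  + (-4) · |4 1; 3 2| = (-4)·(8 − 3) = -20
Sum: (15) + (0) + (-20) = -5

The determinant is -5.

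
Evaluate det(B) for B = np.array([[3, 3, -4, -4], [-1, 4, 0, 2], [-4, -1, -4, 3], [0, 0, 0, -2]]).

256

Expand along row 4 (it has 3 zeros):
  + (-2) · M_44   where M_44 = det([3 3 -4; -1 4 0; -4 -1 -4]) = -128
det = (+1)·(-2)·(-128) = 256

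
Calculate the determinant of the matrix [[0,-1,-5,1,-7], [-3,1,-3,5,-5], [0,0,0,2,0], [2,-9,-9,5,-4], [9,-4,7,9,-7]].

Expand along row 3 (it has 4 zeros):
  − (2) · M_34   where M_34 = det([0 -1 -5 -7; -3 1 -3 -5; 2 -9 -9 -4; 9 -4 7 -7]) = 1839
det = (-1)·(2)·(1839) = -3678

-3678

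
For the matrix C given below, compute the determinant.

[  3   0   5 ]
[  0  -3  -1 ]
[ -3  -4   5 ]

det(C) = -102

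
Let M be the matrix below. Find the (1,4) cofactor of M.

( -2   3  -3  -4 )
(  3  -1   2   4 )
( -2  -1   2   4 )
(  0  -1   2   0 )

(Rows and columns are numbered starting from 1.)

0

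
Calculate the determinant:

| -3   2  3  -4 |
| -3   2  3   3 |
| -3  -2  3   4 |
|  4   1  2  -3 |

Expand along row 1:
  + (-3) · M_11   where M_11 = det([2 3 3; -2 3 4; 1 2 -3]) = -61
  − (2) · M_12   where M_12 = det([-3 3 3; -3 3 4; 4 2 -3]) = 18
  + (3) · M_13   where M_13 = det([-3 2 3; -3 -2 4; 4 1 -3]) = 23
  − (-4) · M_14   where M_14 = det([-3 2 3; -3 -2 3; 4 1 2]) = 72
det = (+1)·(-3)·(-61) + (-1)·(2)·(18) + (+1)·(3)·(23) + (-1)·(-4)·(72) = 504

The determinant is 504.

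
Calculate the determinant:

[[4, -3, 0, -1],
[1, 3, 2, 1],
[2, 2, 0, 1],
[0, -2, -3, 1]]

Expand along column 3 (it has 2 zeros):
  − (2) · M_23   where M_23 = det([4 -3 -1; 2 2 1; 0 -2 1]) = 26
  − (-3) · M_43   where M_43 = det([4 -3 -1; 1 3 1; 2 2 1]) = 5
det = (-1)·(2)·(26) + (-1)·(-3)·(5) = -37

-37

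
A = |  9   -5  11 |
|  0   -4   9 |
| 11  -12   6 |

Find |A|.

Expand along column 1:
  + 9 · |-4 9; -12 6| = 9·(-24 − (-108)) = 756
  + 11 · |-5 11; -4 9| = 11·(-45 − (-44)) = -11
Sum: (756) + (-11) = 745

745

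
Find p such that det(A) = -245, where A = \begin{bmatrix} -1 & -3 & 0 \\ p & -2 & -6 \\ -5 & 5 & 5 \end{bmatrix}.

-9

Expanding along the row containing p, det(A) is linear in p: det(A) = (15)·p + (-110).
Set (15)·p + (-110) = -245  ⇒  (15)·p = -135  ⇒  p = -9.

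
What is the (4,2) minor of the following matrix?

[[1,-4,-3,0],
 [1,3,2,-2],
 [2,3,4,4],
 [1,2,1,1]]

Delete row 4 and column 2; the remaining 3×3 submatrix is [1 -3 0; 1 2 -2; 2 4 4].
Its determinant is 40.

The minor is 40.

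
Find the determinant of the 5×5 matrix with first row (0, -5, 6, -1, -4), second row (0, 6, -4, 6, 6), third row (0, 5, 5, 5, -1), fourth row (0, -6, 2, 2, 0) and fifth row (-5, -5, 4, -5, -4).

The determinant is 1280.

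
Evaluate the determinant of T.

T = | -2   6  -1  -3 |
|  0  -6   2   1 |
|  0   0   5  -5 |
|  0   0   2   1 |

T is block upper-triangular with a 2×2 block and a 2×2 block on the diagonal, so its determinant equals the product of the determinants of the diagonal blocks.
det of the 2×2 block = 12
det of the 2×2 block = 15
det = (12)·(15) = 180

The determinant is 180.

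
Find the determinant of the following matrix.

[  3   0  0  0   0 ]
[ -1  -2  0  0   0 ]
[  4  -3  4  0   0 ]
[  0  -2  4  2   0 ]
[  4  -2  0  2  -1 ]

The matrix is lower triangular, so the determinant is the product of the diagonal entries:
det = (3) · (-2) · (4) · (2) · (-1) = 48

48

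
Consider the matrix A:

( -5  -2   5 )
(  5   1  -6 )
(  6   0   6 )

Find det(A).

Expand along row 3:
  + 6 · |-2 5; 1 -6| = 6·(12 − 5) = 42
  + 6 · |-5 -2; 5 1| = 6·(-5 − (-10)) = 30
Sum: (42) + (30) = 72

The determinant is 72.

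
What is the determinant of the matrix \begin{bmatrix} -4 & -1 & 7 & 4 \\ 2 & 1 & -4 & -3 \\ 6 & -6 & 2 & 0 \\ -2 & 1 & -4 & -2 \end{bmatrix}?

Expand along row 3 (it has 1 zero):
  + (6) · M_31   where M_31 = det([-1 7 4; 1 -4 -3; 1 -4 -2]) = -3
  − (-6) · M_32   where M_32 = det([-4 7 4; 2 -4 -3; -2 -4 -2]) = 22
  + (2) · M_33   where M_33 = det([-4 -1 4; 2 1 -3; -2 1 -2]) = 2
det = (+1)·(6)·(-3) + (-1)·(-6)·(22) + (+1)·(2)·(2) = 118

The determinant is 118.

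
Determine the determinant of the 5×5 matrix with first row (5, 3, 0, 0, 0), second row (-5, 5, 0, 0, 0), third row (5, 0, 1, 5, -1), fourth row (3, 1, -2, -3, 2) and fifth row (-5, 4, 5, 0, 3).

2240

The matrix is block lower-triangular with a 2×2 block and a 3×3 block on the diagonal, so its determinant equals the product of the determinants of the diagonal blocks.
det of the 2×2 block = 40
det of the 3×3 block = 56
det = (40)·(56) = 2240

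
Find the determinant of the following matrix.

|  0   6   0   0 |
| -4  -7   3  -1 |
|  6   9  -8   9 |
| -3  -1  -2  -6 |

1206

Expand along row 1 (it has 3 zeros):
  − (6) · M_12   where M_12 = det([-4 3 -1; 6 -8 9; -3 -2 -6]) = -201
det = (-1)·(6)·(-201) = 1206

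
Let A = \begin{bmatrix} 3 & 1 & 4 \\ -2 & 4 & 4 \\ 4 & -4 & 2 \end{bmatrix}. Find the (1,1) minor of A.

Delete row 1 and column 1; the remaining 2×2 submatrix is [4 4; -4 2].
Its determinant is 4·2 − 4·(-4) = 24.

24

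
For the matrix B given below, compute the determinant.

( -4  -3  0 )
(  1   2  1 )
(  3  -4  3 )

-40

Expand along row 1:
  + (-4) · |2 1; -4 3| = (-4)·(6 − (-4)) = -40
  − (-3) · |1 1; 3 3| = −(-3)·(3 − 3) = 0
Sum: (-40) + (0) = -40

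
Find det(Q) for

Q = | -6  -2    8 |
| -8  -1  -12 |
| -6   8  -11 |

The determinant is -1170.

Expand along row 1:
  + (-6) · |-1 -12; 8 -11| = (-6)·(11 − (-96)) = -642
  − (-2) · |-8 -12; -6 -11| = −(-2)·(88 − 72) = 32
  + 8 · |-8 -1; -6 8| = 8·(-64 − 6) = -560
Sum: (-642) + (32) + (-560) = -1170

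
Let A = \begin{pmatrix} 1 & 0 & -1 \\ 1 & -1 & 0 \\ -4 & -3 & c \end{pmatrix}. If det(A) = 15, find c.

-8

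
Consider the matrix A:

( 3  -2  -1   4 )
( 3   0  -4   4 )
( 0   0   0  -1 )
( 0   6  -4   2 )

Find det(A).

Expand along row 3 (it has 3 zeros):
  − (-1) · M_34   where M_34 = det([3 -2 -1; 3 0 -4; 0 6 -4]) = 30
det = (-1)·(-1)·(30) = 30

30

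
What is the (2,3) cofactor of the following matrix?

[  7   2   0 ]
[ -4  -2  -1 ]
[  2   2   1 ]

-10

Delete row 2 and column 3; the remaining 2×2 submatrix is [7 2; 2 2].
Its determinant is 7·2 − 2·2 = 10.
The cofactor carries sign (−1)^(2+3) = −1, so C_{2,3} = −(10) = -10.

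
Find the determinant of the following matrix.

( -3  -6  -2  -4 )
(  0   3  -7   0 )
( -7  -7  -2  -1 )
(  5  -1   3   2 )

Expand along row 2 (it has 2 zeros):
  + (3) · M_22   where M_22 = det([-3 -2 -4; -7 -2 -1; 5 3 2]) = 29
  − (-7) · M_23   where M_23 = det([-3 -6 -4; -7 -7 -1; 5 -1 2]) = -177
det = (+1)·(3)·(29) + (-1)·(-7)·(-177) = -1152

-1152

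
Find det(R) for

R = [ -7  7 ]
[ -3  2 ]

det(R) = (-7)·2 − 7·(-3) = -14 − (-21) = 7

7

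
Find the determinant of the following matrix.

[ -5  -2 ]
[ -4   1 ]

det = (-5)·1 − (-2)·(-4) = -5 − 8 = -13

The determinant is -13.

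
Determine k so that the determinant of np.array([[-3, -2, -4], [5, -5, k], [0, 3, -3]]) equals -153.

k = -2

Expanding along the column containing k, det(M) is linear in k: det(M) = (9)·k + (-135).
Set (9)·k + (-135) = -153  ⇒  (9)·k = -18  ⇒  k = -2.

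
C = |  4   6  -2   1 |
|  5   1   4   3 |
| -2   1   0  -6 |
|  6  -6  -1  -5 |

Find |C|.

2317

Expand along row 3 (it has 1 zero):
  + (-2) · M_31   where M_31 = det([6 -2 1; 1 4 3; -6 -1 -5]) = -53
  − (1) · M_32   where M_32 = det([4 -2 1; 5 4 3; 6 -1 -5]) = -183
  − (-6) · M_34   where M_34 = det([4 6 -2; 5 1 4; 6 -6 -1]) = 338
det = (+1)·(-2)·(-53) + (-1)·(1)·(-183) + (-1)·(-6)·(338) = 2317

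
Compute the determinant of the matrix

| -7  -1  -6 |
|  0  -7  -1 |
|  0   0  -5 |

The determinant is -245.

The matrix is upper triangular, so the determinant is the product of the diagonal entries:
det = (-7) · (-7) · (-5) = -245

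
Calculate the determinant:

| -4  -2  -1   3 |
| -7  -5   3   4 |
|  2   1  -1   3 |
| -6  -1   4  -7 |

The determinant is -201.

Expand along row 1:
  + (-4) · M_11   where M_11 = det([-5 3 4; 1 -1 3; -1 4 -7]) = 49
  − (-2) · M_12   where M_12 = det([-7 3 4; 2 -1 3; -6 4 -7]) = 31
  + (-1) · M_13   where M_13 = det([-7 -5 4; 2 1 3; -6 -1 -7]) = 64
  − (3) · M_14   where M_14 = det([-7 -5 3; 2 1 -1; -6 -1 4]) = 1
det = (+1)·(-4)·(49) + (-1)·(-2)·(31) + (+1)·(-1)·(64) + (-1)·(3)·(1) = -201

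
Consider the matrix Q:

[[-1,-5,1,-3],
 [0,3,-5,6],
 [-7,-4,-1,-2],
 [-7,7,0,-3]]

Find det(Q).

Expand along row 2 (it has 1 zero):
  + (3) · M_22   where M_22 = det([-1 1 -3; -7 -1 -2; -7 0 -3]) = 11
  − (-5) · M_23   where M_23 = det([-1 -5 -3; -7 -4 -2; -7 7 -3]) = 240
  + (6) · M_24   where M_24 = det([-1 -5 1; -7 -4 -1; -7 7 0]) = -119
det = (+1)·(3)·(11) + (-1)·(-5)·(240) + (+1)·(6)·(-119) = 519

519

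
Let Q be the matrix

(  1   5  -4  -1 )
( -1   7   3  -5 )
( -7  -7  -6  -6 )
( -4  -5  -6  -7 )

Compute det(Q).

Expand along row 1:
  + (1) · M_11   where M_11 = det([7 3 -5; -7 -6 -6; -5 -6 -7]) = -75
  − (5) · M_12   where M_12 = det([-1 3 -5; -7 -6 -6; -4 -6 -7]) = -171
  + (-4) · M_13   where M_13 = det([-1 7 -5; -7 -7 -6; -4 -5 -7]) = -229
  − (-1) · M_14   where M_14 = det([-1 7 3; -7 -7 -6; -4 -5 -6]) = -117
det = (+1)·(1)·(-75) + (-1)·(5)·(-171) + (+1)·(-4)·(-229) + (-1)·(-1)·(-117) = 1579

The determinant is 1579.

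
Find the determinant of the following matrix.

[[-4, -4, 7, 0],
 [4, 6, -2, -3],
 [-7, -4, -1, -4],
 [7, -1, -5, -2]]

Expand along row 1 (it has 1 zero):
  + (-4) · M_11   where M_11 = det([6 -2 -3; -4 -1 -4; -1 -5 -2]) = -157
  − (-4) · M_12   where M_12 = det([4 -2 -3; -7 -1 -4; 7 -5 -2]) = -114
  + (7) · M_13   where M_13 = det([4 6 -3; -7 -4 -4; 7 -1 -2]) = -341
det = (+1)·(-4)·(-157) + (-1)·(-4)·(-114) + (+1)·(7)·(-341) = -2215

-2215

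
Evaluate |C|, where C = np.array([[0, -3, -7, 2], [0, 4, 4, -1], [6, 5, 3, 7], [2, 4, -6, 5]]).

Expand along column 1 (it has 2 zeros):
  + (6) · M_31   where M_31 = det([-3 -7 2; 4 4 -1; 4 -6 5]) = 46
  − (2) · M_41   where M_41 = det([-3 -7 2; 4 4 -1; 5 3 7]) = 122
det = (+1)·(6)·(46) + (-1)·(2)·(122) = 32

32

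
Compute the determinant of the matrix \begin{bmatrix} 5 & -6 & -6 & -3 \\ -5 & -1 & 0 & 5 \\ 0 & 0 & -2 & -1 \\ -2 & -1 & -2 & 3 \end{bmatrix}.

Expand along row 3 (it has 2 zeros):
  + (-2) · M_33   where M_33 = det([5 -6 -3; -5 -1 5; -2 -1 3]) = -29
  − (-1) · M_34   where M_34 = det([5 -6 -6; -5 -1 0; -2 -1 -2]) = 52
det = (+1)·(-2)·(-29) + (-1)·(-1)·(52) = 110

110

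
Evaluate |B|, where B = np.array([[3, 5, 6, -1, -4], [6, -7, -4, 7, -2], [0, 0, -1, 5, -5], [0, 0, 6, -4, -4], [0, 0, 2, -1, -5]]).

-4284

B is block upper-triangular with a 2×2 block and a 3×3 block on the diagonal, so its determinant equals the product of the determinants of the diagonal blocks.
det of the 2×2 block = -51
det of the 3×3 block = 84
det = (-51)·(84) = -4284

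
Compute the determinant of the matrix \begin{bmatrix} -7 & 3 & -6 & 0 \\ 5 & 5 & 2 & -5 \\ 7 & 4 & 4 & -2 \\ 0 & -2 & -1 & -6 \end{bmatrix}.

Expand along row 1 (it has 1 zero):
  + (-7) · M_11   where M_11 = det([5 2 -5; 4 4 -2; -2 -1 -6]) = -94
  − (3) · M_12   where M_12 = det([5 2 -5; 7 4 -2; 0 -1 -6]) = -11
  + (-6) · M_13   where M_13 = det([5 5 -5; 7 4 -2; 0 -2 -6]) = 140
det = (+1)·(-7)·(-94) + (-1)·(3)·(-11) + (+1)·(-6)·(140) = -149

The determinant is -149.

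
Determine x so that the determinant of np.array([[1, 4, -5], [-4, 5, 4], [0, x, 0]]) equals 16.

1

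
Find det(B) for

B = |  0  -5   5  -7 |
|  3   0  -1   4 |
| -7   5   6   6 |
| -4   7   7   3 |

Expand along row 1 (it has 1 zero):
  − (-5) · M_12   where M_12 = det([3 -1 4; -7 6 6; -4 7 3]) = -169
  + (5) · M_13   where M_13 = det([3 0 4; -7 5 6; -4 7 3]) = -197
  − (-7) · M_14   where M_14 = det([3 0 -1; -7 5 6; -4 7 7]) = 8
det = (-1)·(-5)·(-169) + (+1)·(5)·(-197) + (-1)·(-7)·(8) = -1774

|B| = -1774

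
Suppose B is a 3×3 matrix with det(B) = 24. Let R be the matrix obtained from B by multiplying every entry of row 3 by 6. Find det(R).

|R| = 144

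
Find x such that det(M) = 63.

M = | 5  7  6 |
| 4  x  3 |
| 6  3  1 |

Expanding along the row containing x, det(M) is linear in x: det(M) = (-31)·x + (125).
Set (-31)·x + (125) = 63  ⇒  (-31)·x = -62  ⇒  x = 2.

2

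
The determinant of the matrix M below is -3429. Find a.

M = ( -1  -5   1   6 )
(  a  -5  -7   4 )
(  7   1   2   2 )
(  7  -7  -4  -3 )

a = -6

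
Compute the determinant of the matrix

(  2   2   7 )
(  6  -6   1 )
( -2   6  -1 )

Expand along row 1:
  + 2 · |-6 1; 6 -1| = 2·(6 − 6) = 0
  − 2 · |6 1; -2 -1| = −2·(-6 − (-2)) = 8
  + 7 · |6 -6; -2 6| = 7·(36 − 12) = 168
Sum: (0) + (8) + (168) = 176

The determinant is 176.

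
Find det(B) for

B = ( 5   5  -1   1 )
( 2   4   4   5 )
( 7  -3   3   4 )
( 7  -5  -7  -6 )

8

Expand along row 1:
  + (5) · M_11   where M_11 = det([4 4 5; -3 3 4; -5 -7 -6]) = 68
  − (5) · M_12   where M_12 = det([2 4 5; 7 3 4; 7 -7 -6]) = -50
  + (-1) · M_13   where M_13 = det([2 4 5; 7 -3 4; 7 -5 -6]) = 286
  − (1) · M_14   where M_14 = det([2 4 4; 7 -3 3; 7 -5 -7]) = 296
det = (+1)·(5)·(68) + (-1)·(5)·(-50) + (+1)·(-1)·(286) + (-1)·(1)·(296) = 8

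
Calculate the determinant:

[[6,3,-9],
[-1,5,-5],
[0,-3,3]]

-18

Expand along row 3:
  − (-3) · |6 -9; -1 -5| = −(-3)·(-30 − 9) = -117
  + 3 · |6 3; -1 5| = 3·(30 − (-3)) = 99
Sum: (-117) + (99) = -18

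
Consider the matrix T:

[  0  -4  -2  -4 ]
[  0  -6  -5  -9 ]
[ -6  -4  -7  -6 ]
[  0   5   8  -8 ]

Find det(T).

Expand along column 1 (it has 3 zeros):
  + (-6) · M_31   where M_31 = det([-4 -2 -4; -6 -5 -9; 5 8 -8]) = -170
det = (+1)·(-6)·(-170) = 1020

1020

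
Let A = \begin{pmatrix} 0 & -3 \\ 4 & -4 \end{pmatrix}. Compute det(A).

det(A) = 0·(-4) − (-3)·4 = 0 − (-12) = 12

12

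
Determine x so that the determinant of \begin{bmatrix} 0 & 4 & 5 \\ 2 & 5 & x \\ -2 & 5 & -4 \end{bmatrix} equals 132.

Expanding along the column containing x, det(B) is linear in x: det(B) = (-8)·x + (132).
Set (-8)·x + (132) = 132  ⇒  (-8)·x = 0  ⇒  x = 0.

0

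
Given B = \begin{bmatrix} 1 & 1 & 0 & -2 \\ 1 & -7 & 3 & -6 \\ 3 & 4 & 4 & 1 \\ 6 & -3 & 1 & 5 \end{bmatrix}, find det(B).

Expand along row 1 (it has 1 zero):
  + (1) · M_11   where M_11 = det([-7 3 -6; 4 4 1; -3 1 5]) = -298
  − (1) · M_12   where M_12 = det([1 3 -6; 3 4 1; 6 1 5]) = 118
  − (-2) · M_14   where M_14 = det([1 -7 3; 3 4 4; 6 -3 1]) = -230
det = (+1)·(1)·(-298) + (-1)·(1)·(118) + (-1)·(-2)·(-230) = -876

det(B) = -876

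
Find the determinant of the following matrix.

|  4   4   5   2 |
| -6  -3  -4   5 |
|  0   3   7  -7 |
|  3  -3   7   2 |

2538

Expand along row 3 (it has 1 zero):
  − (3) · M_32   where M_32 = det([4 5 2; -6 -4 5; 3 7 2]) = -97
  + (7) · M_33   where M_33 = det([4 4 2; -6 -3 5; 3 -3 2]) = 198
  − (-7) · M_34   where M_34 = det([4 4 5; -6 -3 -4; 3 -3 7]) = 123
det = (-1)·(3)·(-97) + (+1)·(7)·(198) + (-1)·(-7)·(123) = 2538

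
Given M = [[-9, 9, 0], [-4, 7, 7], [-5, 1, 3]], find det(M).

Expand along column 3:
  − 7 · |-9 9; -5 1| = −7·(-9 − (-45)) = -252
  + 3 · |-9 9; -4 7| = 3·(-63 − (-36)) = -81
Sum: (-252) + (-81) = -333

det(M) = -333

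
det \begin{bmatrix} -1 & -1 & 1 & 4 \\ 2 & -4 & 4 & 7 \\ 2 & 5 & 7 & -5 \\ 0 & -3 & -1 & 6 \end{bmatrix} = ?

Expand along row 4 (it has 1 zero):
  + (-3) · M_42   where M_42 = det([-1 1 4; 2 4 7; 2 7 -5]) = 117
  − (-1) · M_43   where M_43 = det([-1 -1 4; 2 -4 7; 2 5 -5]) = 63
  + (6) · M_44   where M_44 = det([-1 -1 1; 2 -4 4; 2 5 7]) = 72
det = (+1)·(-3)·(117) + (-1)·(-1)·(63) + (+1)·(6)·(72) = 144

144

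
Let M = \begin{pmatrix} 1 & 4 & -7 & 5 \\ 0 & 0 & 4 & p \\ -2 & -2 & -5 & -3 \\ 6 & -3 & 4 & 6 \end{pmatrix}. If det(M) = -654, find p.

Expanding along the row containing p, det(M) is linear in p: det(M) = (-237)·p + (-180).
Set (-237)·p + (-180) = -654  ⇒  (-237)·p = -474  ⇒  p = 2.

2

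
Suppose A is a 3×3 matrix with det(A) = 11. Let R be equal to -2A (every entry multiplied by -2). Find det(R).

For a 3×3 matrix, det(-2A) = (-2)^3·det(A) = -8·det(A).
det(R) = (-8)·(11) = -88

-88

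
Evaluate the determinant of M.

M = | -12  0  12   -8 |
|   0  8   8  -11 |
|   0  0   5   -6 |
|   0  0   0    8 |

-3840

M is upper triangular, so det(M) is the product of the diagonal entries:
det = (-12) · (8) · (5) · (8) = -3840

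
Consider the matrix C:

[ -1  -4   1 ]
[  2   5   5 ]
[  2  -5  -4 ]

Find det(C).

Expand along column 1:
  + (-1) · |5 5; -5 -4| = (-1)·(-20 − (-25)) = -5
  − 2 · |-4 1; -5 -4| = −2·(16 − (-5)) = -42
  + 2 · |-4 1; 5 5| = 2·(-20 − 5) = -50
Sum: (-5) + (-42) + (-50) = -97

det(C) = -97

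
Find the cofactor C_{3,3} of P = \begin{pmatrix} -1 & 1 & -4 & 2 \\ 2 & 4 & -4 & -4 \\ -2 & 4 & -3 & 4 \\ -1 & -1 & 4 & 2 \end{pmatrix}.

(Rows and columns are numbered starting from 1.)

Delete row 3 and column 3; the remaining 3×3 submatrix is [-1 1 2; 2 4 -4; -1 -1 2].
Its determinant is 0.
The cofactor carries sign (−1)^(3+3) = +1, so C_{3,3} = +(0) = 0.

0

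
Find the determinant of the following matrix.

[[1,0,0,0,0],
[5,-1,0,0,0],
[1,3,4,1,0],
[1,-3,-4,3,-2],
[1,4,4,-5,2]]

The matrix is block lower-triangular with a 2×2 block and a 3×3 block on the diagonal, so its determinant equals the product of the determinants of the diagonal blocks.
det of the 2×2 block = -1
det of the 3×3 block = -16
det = (-1)·(-16) = 16

16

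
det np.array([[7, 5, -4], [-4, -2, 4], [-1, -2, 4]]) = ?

36

Expand along column 1:
  + 7 · |-2 4; -2 4| = 7·(-8 − (-8)) = 0
  − (-4) · |5 -4; -2 4| = −(-4)·(20 − 8) = 48
  + (-1) · |5 -4; -2 4| = (-1)·(20 − 8) = -12
Sum: (0) + (48) + (-12) = 36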